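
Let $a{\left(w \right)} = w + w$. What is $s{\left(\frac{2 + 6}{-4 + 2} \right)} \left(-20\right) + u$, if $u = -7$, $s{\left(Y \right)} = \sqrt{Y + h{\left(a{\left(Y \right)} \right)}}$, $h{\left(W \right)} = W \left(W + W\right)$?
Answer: $-7 - 40 \sqrt{31} \approx -229.71$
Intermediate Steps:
$a{\left(w \right)} = 2 w$
$h{\left(W \right)} = 2 W^{2}$ ($h{\left(W \right)} = W 2 W = 2 W^{2}$)
$s{\left(Y \right)} = \sqrt{Y + 8 Y^{2}}$ ($s{\left(Y \right)} = \sqrt{Y + 2 \left(2 Y\right)^{2}} = \sqrt{Y + 2 \cdot 4 Y^{2}} = \sqrt{Y + 8 Y^{2}}$)
$s{\left(\frac{2 + 6}{-4 + 2} \right)} \left(-20\right) + u = \sqrt{\frac{2 + 6}{-4 + 2} \left(1 + 8 \frac{2 + 6}{-4 + 2}\right)} \left(-20\right) - 7 = \sqrt{\frac{8}{-2} \left(1 + 8 \frac{8}{-2}\right)} \left(-20\right) - 7 = \sqrt{8 \left(- \frac{1}{2}\right) \left(1 + 8 \cdot 8 \left(- \frac{1}{2}\right)\right)} \left(-20\right) - 7 = \sqrt{- 4 \left(1 + 8 \left(-4\right)\right)} \left(-20\right) - 7 = \sqrt{- 4 \left(1 - 32\right)} \left(-20\right) - 7 = \sqrt{\left(-4\right) \left(-31\right)} \left(-20\right) - 7 = \sqrt{124} \left(-20\right) - 7 = 2 \sqrt{31} \left(-20\right) - 7 = - 40 \sqrt{31} - 7 = -7 - 40 \sqrt{31}$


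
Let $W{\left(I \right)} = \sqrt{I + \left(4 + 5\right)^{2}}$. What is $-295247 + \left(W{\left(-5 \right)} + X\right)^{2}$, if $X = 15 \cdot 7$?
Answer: $-284146 + 420 \sqrt{19} \approx -2.8232 \cdot 10^{5}$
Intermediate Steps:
$X = 105$
$W{\left(I \right)} = \sqrt{81 + I}$ ($W{\left(I \right)} = \sqrt{I + 9^{2}} = \sqrt{I + 81} = \sqrt{81 + I}$)
$-295247 + \left(W{\left(-5 \right)} + X\right)^{2} = -295247 + \left(\sqrt{81 - 5} + 105\right)^{2} = -295247 + \left(\sqrt{76} + 105\right)^{2} = -295247 + \left(2 \sqrt{19} + 105\right)^{2} = -295247 + \left(105 + 2 \sqrt{19}\right)^{2}$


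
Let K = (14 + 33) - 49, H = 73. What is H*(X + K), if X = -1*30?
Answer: -2336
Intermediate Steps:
K = -2 (K = 47 - 49 = -2)
X = -30
H*(X + K) = 73*(-30 - 2) = 73*(-32) = -2336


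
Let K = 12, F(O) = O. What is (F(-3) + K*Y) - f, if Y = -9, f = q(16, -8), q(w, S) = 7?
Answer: -118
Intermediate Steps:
f = 7
(F(-3) + K*Y) - f = (-3 + 12*(-9)) - 1*7 = (-3 - 108) - 7 = -111 - 7 = -118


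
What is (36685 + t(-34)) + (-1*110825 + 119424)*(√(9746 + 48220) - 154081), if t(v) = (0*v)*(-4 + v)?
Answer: -1324905834 + 8599*√57966 ≈ -1.3228e+9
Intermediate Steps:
t(v) = 0 (t(v) = 0*(-4 + v) = 0)
(36685 + t(-34)) + (-1*110825 + 119424)*(√(9746 + 48220) - 154081) = (36685 + 0) + (-1*110825 + 119424)*(√(9746 + 48220) - 154081) = 36685 + (-110825 + 119424)*(√57966 - 154081) = 36685 + 8599*(-154081 + √57966) = 36685 + (-1324942519 + 8599*√57966) = -1324905834 + 8599*√57966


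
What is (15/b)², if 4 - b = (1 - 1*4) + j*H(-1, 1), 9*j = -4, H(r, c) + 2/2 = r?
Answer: 729/121 ≈ 6.0248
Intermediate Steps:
H(r, c) = -1 + r
j = -4/9 (j = (⅑)*(-4) = -4/9 ≈ -0.44444)
b = 55/9 (b = 4 - ((1 - 1*4) - 4*(-1 - 1)/9) = 4 - ((1 - 4) - 4/9*(-2)) = 4 - (-3 + 8/9) = 4 - 1*(-19/9) = 4 + 19/9 = 55/9 ≈ 6.1111)
(15/b)² = (15/(55/9))² = (15*(9/55))² = (27/11)² = 729/121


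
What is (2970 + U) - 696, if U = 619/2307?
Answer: 5246737/2307 ≈ 2274.3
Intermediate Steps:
U = 619/2307 (U = 619*(1/2307) = 619/2307 ≈ 0.26831)
(2970 + U) - 696 = (2970 + 619/2307) - 696 = 6852409/2307 - 696 = 5246737/2307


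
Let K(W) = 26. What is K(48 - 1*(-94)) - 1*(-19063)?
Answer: 19089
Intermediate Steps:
K(48 - 1*(-94)) - 1*(-19063) = 26 - 1*(-19063) = 26 + 19063 = 19089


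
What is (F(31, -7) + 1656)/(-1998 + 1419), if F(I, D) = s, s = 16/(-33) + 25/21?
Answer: -382699/133749 ≈ -2.8613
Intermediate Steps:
s = 163/231 (s = 16*(-1/33) + 25*(1/21) = -16/33 + 25/21 = 163/231 ≈ 0.70563)
F(I, D) = 163/231
(F(31, -7) + 1656)/(-1998 + 1419) = (163/231 + 1656)/(-1998 + 1419) = (382699/231)/(-579) = (382699/231)*(-1/579) = -382699/133749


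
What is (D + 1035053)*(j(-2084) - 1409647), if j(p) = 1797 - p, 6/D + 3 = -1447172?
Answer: -19679447318384122/13525 ≈ -1.4550e+12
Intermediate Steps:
D = -6/1447175 (D = 6/(-3 - 1447172) = 6/(-1447175) = 6*(-1/1447175) = -6/1447175 ≈ -4.1460e-6)
(D + 1035053)*(j(-2084) - 1409647) = (-6/1447175 + 1035053)*((1797 - 1*(-2084)) - 1409647) = 1497902825269*((1797 + 2084) - 1409647)/1447175 = 1497902825269*(3881 - 1409647)/1447175 = (1497902825269/1447175)*(-1405766) = -19679447318384122/13525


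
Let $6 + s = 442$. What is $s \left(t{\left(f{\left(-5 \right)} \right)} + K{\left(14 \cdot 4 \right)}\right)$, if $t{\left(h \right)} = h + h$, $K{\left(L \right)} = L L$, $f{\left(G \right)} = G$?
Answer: $1362936$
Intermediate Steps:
$s = 436$ ($s = -6 + 442 = 436$)
$K{\left(L \right)} = L^{2}$
$t{\left(h \right)} = 2 h$
$s \left(t{\left(f{\left(-5 \right)} \right)} + K{\left(14 \cdot 4 \right)}\right) = 436 \left(2 \left(-5\right) + \left(14 \cdot 4\right)^{2}\right) = 436 \left(-10 + 56^{2}\right) = 436 \left(-10 + 3136\right) = 436 \cdot 3126 = 1362936$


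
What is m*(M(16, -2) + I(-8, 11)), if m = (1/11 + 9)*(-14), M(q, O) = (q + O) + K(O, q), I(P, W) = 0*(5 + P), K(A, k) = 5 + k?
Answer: -49000/11 ≈ -4454.5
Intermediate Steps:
I(P, W) = 0
M(q, O) = 5 + O + 2*q (M(q, O) = (q + O) + (5 + q) = (O + q) + (5 + q) = 5 + O + 2*q)
m = -1400/11 (m = (1/11 + 9)*(-14) = (100/11)*(-14) = -1400/11 ≈ -127.27)
m*(M(16, -2) + I(-8, 11)) = -1400*((5 - 2 + 2*16) + 0)/11 = -1400*((5 - 2 + 32) + 0)/11 = -1400*(35 + 0)/11 = -1400/11*35 = -49000/11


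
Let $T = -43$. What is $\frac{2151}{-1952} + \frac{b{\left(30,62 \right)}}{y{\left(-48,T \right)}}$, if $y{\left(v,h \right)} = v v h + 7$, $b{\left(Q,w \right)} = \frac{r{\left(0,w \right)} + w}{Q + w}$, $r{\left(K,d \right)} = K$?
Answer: $- \frac{4901073001}{4447622240} \approx -1.102$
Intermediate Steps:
$b{\left(Q,w \right)} = \frac{w}{Q + w}$ ($b{\left(Q,w \right)} = \frac{0 + w}{Q + w} = \frac{w}{Q + w}$)
$y{\left(v,h \right)} = 7 + h v^{2}$ ($y{\left(v,h \right)} = v^{2} h + 7 = h v^{2} + 7 = 7 + h v^{2}$)
$\frac{2151}{-1952} + \frac{b{\left(30,62 \right)}}{y{\left(-48,T \right)}} = \frac{2151}{-1952} + \frac{62 \frac{1}{30 + 62}}{7 - 43 \left(-48\right)^{2}} = 2151 \left(- \frac{1}{1952}\right) + \frac{62 \cdot \frac{1}{92}}{7 - 99072} = - \frac{2151}{1952} + \frac{62 \cdot \frac{1}{92}}{7 - 99072} = - \frac{2151}{1952} + \frac{31}{46 \left(-99065\right)} = - \frac{2151}{1952} + \frac{31}{46} \left(- \frac{1}{99065}\right) = - \frac{2151}{1952} - \frac{31}{4556990} = - \frac{4901073001}{4447622240}$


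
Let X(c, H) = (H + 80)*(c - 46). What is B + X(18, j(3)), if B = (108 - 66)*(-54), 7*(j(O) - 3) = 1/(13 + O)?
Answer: -18369/4 ≈ -4592.3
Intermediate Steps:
j(O) = 3 + 1/(7*(13 + O))
X(c, H) = (-46 + c)*(80 + H) (X(c, H) = (80 + H)*(-46 + c) = (-46 + c)*(80 + H))
B = -2268 (B = 42*(-54) = -2268)
B + X(18, j(3)) = -2268 + (-3680 - 46*(274 + 21*3)/(7*(13 + 3)) + 80*18 + ((274 + 21*3)/(7*(13 + 3)))*18) = -2268 + (-3680 - 46*(274 + 63)/(7*16) + 1440 + ((⅐)*(274 + 63)/16)*18) = -2268 + (-3680 - 46*337/(7*16) + 1440 + ((⅐)*(1/16)*337)*18) = -2268 + (-3680 - 46*337/112 + 1440 + (337/112)*18) = -2268 + (-3680 - 7751/56 + 1440 + 3033/56) = -2268 - 9297/4 = -18369/4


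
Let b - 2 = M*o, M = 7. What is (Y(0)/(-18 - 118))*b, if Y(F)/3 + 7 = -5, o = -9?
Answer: -549/34 ≈ -16.147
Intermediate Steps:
Y(F) = -36 (Y(F) = -21 + 3*(-5) = -21 - 15 = -36)
b = -61 (b = 2 + 7*(-9) = 2 - 63 = -61)
(Y(0)/(-18 - 118))*b = -36/(-18 - 118)*(-61) = -36/(-136)*(-61) = -36*(-1/136)*(-61) = (9/34)*(-61) = -549/34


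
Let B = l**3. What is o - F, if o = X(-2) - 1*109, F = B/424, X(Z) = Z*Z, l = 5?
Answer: -44645/424 ≈ -105.29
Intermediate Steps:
X(Z) = Z**2
B = 125 (B = 5**3 = 125)
F = 125/424 ≈ 0.29481
o = -105 (o = (-2)**2 - 1*109 = 4 - 109 = -105)
o - F = -105 - 1*125/424 = -105 - 125/424 = -44645/424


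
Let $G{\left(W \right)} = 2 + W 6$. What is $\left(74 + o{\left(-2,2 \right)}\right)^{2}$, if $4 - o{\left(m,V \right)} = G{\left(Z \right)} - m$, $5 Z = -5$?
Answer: $6400$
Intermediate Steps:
$Z = -1$ ($Z = \frac{1}{5} \left(-5\right) = -1$)
$G{\left(W \right)} = 2 + 6 W$
$o{\left(m,V \right)} = 8 + m$ ($o{\left(m,V \right)} = 4 - \left(\left(2 + 6 \left(-1\right)\right) - m\right) = 4 - \left(\left(2 - 6\right) - m\right) = 4 - \left(-4 - m\right) = 4 + \left(4 + m\right) = 8 + m$)
$\left(74 + o{\left(-2,2 \right)}\right)^{2} = \left(74 + \left(8 - 2\right)\right)^{2} = \left(74 + 6\right)^{2} = 80^{2} = 6400$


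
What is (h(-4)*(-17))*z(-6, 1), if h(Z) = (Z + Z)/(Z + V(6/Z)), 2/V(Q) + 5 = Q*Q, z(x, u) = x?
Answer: 2244/13 ≈ 172.62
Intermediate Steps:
V(Q) = 2/(-5 + Q**2) (V(Q) = 2/(-5 + Q*Q) = 2/(-5 + Q**2))
h(Z) = 2*Z/(Z + 2/(-5 + 36/Z**2)) (h(Z) = (Z + Z)/(Z + 2/(-5 + (6/Z)**2)) = (2*Z)/(Z + 2/(-5 + 36/Z**2)) = 2*Z/(Z + 2/(-5 + 36/Z**2)))
(h(-4)*(-17))*z(-6, 1) = ((2*(36 - 5*(-4)**2)/(36 - 5*(-4)**2 + 2*(-4)))*(-17))*(-6) = ((2*(36 - 5*16)/(36 - 5*16 - 8))*(-17))*(-6) = ((2*(36 - 80)/(36 - 80 - 8))*(-17))*(-6) = ((2*(-44)/(-52))*(-17))*(-6) = ((2*(-1/52)*(-44))*(-17))*(-6) = ((22/13)*(-17))*(-6) = -374/13*(-6) = 2244/13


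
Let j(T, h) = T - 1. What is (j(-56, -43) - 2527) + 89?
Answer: -2495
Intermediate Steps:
j(T, h) = -1 + T
(j(-56, -43) - 2527) + 89 = ((-1 - 56) - 2527) + 89 = (-57 - 2527) + 89 = -2584 + 89 = -2495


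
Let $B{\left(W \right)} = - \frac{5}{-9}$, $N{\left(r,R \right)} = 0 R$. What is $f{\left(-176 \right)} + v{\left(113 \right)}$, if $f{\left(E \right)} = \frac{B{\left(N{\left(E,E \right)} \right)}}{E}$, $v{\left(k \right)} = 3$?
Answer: $\frac{4747}{1584} \approx 2.9968$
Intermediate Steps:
$N{\left(r,R \right)} = 0$
$B{\left(W \right)} = \frac{5}{9}$ ($B{\left(W \right)} = \left(-5\right) \left(- \frac{1}{9}\right) = \frac{5}{9}$)
$f{\left(E \right)} = \frac{5}{9 E}$
$f{\left(-176 \right)} + v{\left(113 \right)} = \frac{5}{9 \left(-176\right)} + 3 = \frac{5}{9} \left(- \frac{1}{176}\right) + 3 = - \frac{5}{1584} + 3 = \frac{4747}{1584}$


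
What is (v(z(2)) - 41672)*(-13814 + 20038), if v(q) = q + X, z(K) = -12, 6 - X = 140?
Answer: -260275232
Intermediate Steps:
X = -134 (X = 6 - 1*140 = 6 - 140 = -134)
v(q) = -134 + q (v(q) = q - 134 = -134 + q)
(v(z(2)) - 41672)*(-13814 + 20038) = ((-134 - 12) - 41672)*(-13814 + 20038) = (-146 - 41672)*6224 = -41818*6224 = -260275232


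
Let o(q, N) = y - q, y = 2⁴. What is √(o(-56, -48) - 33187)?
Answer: I*√33115 ≈ 181.98*I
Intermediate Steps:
y = 16
o(q, N) = 16 - q
√(o(-56, -48) - 33187) = √((16 - 1*(-56)) - 33187) = √((16 + 56) - 33187) = √(72 - 33187) = √(-33115) = I*√33115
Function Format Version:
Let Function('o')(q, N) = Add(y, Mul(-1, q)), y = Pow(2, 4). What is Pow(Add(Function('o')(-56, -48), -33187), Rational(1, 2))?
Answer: Mul(I, Pow(33115, Rational(1, 2))) ≈ Mul(181.98, I)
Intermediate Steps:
y = 16
Function('o')(q, N) = Add(16, Mul(-1, q))
Pow(Add(Function('o')(-56, -48), -33187), Rational(1, 2)) = Pow(Add(Add(16, Mul(-1, -56)), -33187), Rational(1, 2)) = Pow(Add(Add(16, 56), -33187), Rational(1, 2)) = Pow(Add(72, -33187), Rational(1, 2)) = Pow(-33115, Rational(1, 2)) = Mul(I, Pow(33115, Rational(1, 2)))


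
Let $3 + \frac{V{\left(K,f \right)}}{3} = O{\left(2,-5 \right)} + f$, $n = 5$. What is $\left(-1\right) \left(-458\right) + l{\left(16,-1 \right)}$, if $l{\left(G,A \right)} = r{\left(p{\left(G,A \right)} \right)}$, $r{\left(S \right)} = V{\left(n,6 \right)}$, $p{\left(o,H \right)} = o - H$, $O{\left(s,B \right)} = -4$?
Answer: $455$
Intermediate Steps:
$V{\left(K,f \right)} = -21 + 3 f$ ($V{\left(K,f \right)} = -9 + 3 \left(-4 + f\right) = -9 + \left(-12 + 3 f\right) = -21 + 3 f$)
$r{\left(S \right)} = -3$ ($r{\left(S \right)} = -21 + 3 \cdot 6 = -21 + 18 = -3$)
$l{\left(G,A \right)} = -3$
$\left(-1\right) \left(-458\right) + l{\left(16,-1 \right)} = \left(-1\right) \left(-458\right) - 3 = 458 - 3 = 455$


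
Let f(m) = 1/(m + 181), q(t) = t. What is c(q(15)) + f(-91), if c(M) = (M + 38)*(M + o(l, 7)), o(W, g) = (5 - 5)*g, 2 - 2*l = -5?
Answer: 71551/90 ≈ 795.01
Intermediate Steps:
l = 7/2 (l = 1 - ½*(-5) = 1 + 5/2 = 7/2 ≈ 3.5000)
o(W, g) = 0 (o(W, g) = 0*g = 0)
c(M) = M*(38 + M) (c(M) = (M + 38)*(M + 0) = (38 + M)*M = M*(38 + M))
f(m) = 1/(181 + m)
c(q(15)) + f(-91) = 15*(38 + 15) + 1/(181 - 91) = 15*53 + 1/90 = 795 + 1/90 = 71551/90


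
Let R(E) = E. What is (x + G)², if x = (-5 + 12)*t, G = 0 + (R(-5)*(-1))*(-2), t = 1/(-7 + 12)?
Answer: 1849/25 ≈ 73.960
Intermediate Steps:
t = ⅕ (t = 1/5 = ⅕ ≈ 0.20000)
G = -10 (G = 0 - 5*(-1)*(-2) = 0 + 5*(-2) = 0 - 10 = -10)
x = 7/5 (x = (-5 + 12)*(⅕) = 7*(⅕) = 7/5 ≈ 1.4000)
(x + G)² = (7/5 - 10)² = (-43/5)² = 1849/25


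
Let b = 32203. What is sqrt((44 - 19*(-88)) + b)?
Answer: sqrt(33919) ≈ 184.17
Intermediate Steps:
sqrt((44 - 19*(-88)) + b) = sqrt((44 - 19*(-88)) + 32203) = sqrt((44 + 1672) + 32203) = sqrt(1716 + 32203) = sqrt(33919)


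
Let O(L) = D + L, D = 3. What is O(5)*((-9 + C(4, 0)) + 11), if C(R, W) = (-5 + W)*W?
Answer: 16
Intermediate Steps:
C(R, W) = W*(-5 + W)
O(L) = 3 + L
O(5)*((-9 + C(4, 0)) + 11) = (3 + 5)*((-9 + 0*(-5 + 0)) + 11) = 8*((-9 + 0*(-5)) + 11) = 8*((-9 + 0) + 11) = 8*(-9 + 11) = 8*2 = 16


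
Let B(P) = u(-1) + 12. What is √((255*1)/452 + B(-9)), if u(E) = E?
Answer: √590651/226 ≈ 3.4006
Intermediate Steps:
B(P) = 11 (B(P) = -1 + 12 = 11)
√((255*1)/452 + B(-9)) = √((255*1)/452 + 11) = √(255*(1/452) + 11) = √(255/452 + 11) = √(5227/452) = √590651/226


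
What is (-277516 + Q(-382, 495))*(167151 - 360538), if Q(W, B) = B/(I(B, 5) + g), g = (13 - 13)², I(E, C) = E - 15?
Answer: 1717369192373/32 ≈ 5.3668e+10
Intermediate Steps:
I(E, C) = -15 + E
g = 0 (g = 0² = 0)
Q(W, B) = B/(-15 + B) (Q(W, B) = B/((-15 + B) + 0) = B/(-15 + B))
(-277516 + Q(-382, 495))*(167151 - 360538) = (-277516 + 495/(-15 + 495))*(167151 - 360538) = (-277516 + 495/480)*(-193387) = (-277516 + 495*(1/480))*(-193387) = (-277516 + 33/32)*(-193387) = -8880479/32*(-193387) = 1717369192373/32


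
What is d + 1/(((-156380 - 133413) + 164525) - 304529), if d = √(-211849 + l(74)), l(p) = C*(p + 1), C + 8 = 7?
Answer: -1/429797 + 2*I*√52981 ≈ -2.3267e-6 + 460.35*I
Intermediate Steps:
C = -1 (C = -8 + 7 = -1)
l(p) = -1 - p (l(p) = -(p + 1) = -(1 + p) = -1 - p)
d = 2*I*√52981 (d = √(-211849 + (-1 - 1*74)) = √(-211849 + (-1 - 74)) = √(-211849 - 75) = √(-211924) = 2*I*√52981 ≈ 460.35*I)
d + 1/(((-156380 - 133413) + 164525) - 304529) = 2*I*√52981 + 1/(((-156380 - 133413) + 164525) - 304529) = 2*I*√52981 + 1/((-289793 + 164525) - 304529) = 2*I*√52981 + 1/(-125268 - 304529) = 2*I*√52981 + 1/(-429797) = 2*I*√52981 - 1/429797 = -1/429797 + 2*I*√52981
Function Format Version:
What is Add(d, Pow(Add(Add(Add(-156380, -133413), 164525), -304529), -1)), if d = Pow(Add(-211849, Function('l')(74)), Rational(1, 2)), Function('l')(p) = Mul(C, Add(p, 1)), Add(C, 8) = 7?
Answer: Add(Rational(-1, 429797), Mul(2, I, Pow(52981, Rational(1, 2)))) ≈ Add(-2.3267e-6, Mul(460.35, I))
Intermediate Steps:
C = -1 (C = Add(-8, 7) = -1)
Function('l')(p) = Add(-1, Mul(-1, p)) (Function('l')(p) = Mul(-1, Add(p, 1)) = Mul(-1, Add(1, p)) = Add(-1, Mul(-1, p)))
d = Mul(2, I, Pow(52981, Rational(1, 2))) (d = Pow(Add(-211849, Add(-1, Mul(-1, 74))), Rational(1, 2)) = Pow(Add(-211849, Add(-1, -74)), Rational(1, 2)) = Pow(Add(-211849, -75), Rational(1, 2)) = Pow(-211924, Rational(1, 2)) = Mul(2, I, Pow(52981, Rational(1, 2))) ≈ Mul(460.35, I))
Add(d, Pow(Add(Add(Add(-156380, -133413), 164525), -304529), -1)) = Add(Mul(2, I, Pow(52981, Rational(1, 2))), Pow(Add(Add(Add(-156380, -133413), 164525), -304529), -1)) = Add(Mul(2, I, Pow(52981, Rational(1, 2))), Pow(Add(Add(-289793, 164525), -304529), -1)) = Add(Mul(2, I, Pow(52981, Rational(1, 2))), Pow(Add(-125268, -304529), -1)) = Add(Mul(2, I, Pow(52981, Rational(1, 2))), Pow(-429797, -1)) = Add(Mul(2, I, Pow(52981, Rational(1, 2))), Rational(-1, 429797)) = Add(Rational(-1, 429797), Mul(2, I, Pow(52981, Rational(1, 2))))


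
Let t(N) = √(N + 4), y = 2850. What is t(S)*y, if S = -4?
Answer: 0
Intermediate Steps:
t(N) = √(4 + N)
t(S)*y = √(4 - 4)*2850 = √0*2850 = 0*2850 = 0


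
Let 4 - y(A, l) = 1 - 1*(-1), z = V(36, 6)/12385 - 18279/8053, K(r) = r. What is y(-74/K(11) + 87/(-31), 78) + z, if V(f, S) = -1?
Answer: -26920658/99736405 ≈ -0.26992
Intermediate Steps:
z = -226393468/99736405 (z = -1/12385 - 18279/8053 = -226393468/99736405 ≈ -2.2699)
y(A, l) = 2 (y(A, l) = 4 - (1 - 1*(-1)) = 4 - (1 + 1) = 4 - 1*2 = 4 - 2 = 2)
y(-74/K(11) + 87/(-31), 78) + z = 2 - 226393468/99736405 = -26920658/99736405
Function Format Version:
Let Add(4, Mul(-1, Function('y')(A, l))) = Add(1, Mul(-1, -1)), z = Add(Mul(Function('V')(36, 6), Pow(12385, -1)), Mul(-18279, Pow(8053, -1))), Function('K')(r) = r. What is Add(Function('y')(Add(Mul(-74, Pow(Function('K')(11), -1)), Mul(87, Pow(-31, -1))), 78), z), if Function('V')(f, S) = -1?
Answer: Rational(-26920658, 99736405) ≈ -0.26992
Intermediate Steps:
z = Rational(-226393468, 99736405) (z = Add(Mul(-1, Pow(12385, -1)), Mul(-18279, Pow(8053, -1))) = Add(Mul(-1, Rational(1, 12385)), Mul(-18279, Rational(1, 8053))) = Add(Rational(-1, 12385), Rational(-18279, 8053)) = Rational(-226393468, 99736405) ≈ -2.2699)
Function('y')(A, l) = 2 (Function('y')(A, l) = Add(4, Mul(-1, Add(1, Mul(-1, -1)))) = Add(4, Mul(-1, Add(1, 1))) = Add(4, Mul(-1, 2)) = Add(4, -2) = 2)
Add(Function('y')(Add(Mul(-74, Pow(Function('K')(11), -1)), Mul(87, Pow(-31, -1))), 78), z) = Add(2, Rational(-226393468, 99736405)) = Rational(-26920658, 99736405)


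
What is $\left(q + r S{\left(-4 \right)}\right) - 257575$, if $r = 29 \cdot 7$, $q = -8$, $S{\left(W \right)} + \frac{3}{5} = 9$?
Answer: $- \frac{1279389}{5} \approx -2.5588 \cdot 10^{5}$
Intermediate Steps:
$S{\left(W \right)} = \frac{42}{5}$ ($S{\left(W \right)} = - \frac{3}{5} + 9 = \frac{42}{5}$)
$r = 203$
$\left(q + r S{\left(-4 \right)}\right) - 257575 = \left(-8 + 203 \cdot \frac{42}{5}\right) - 257575 = \left(-8 + \frac{8526}{5}\right) - 257575 = \frac{8486}{5} - 257575 = - \frac{1279389}{5}$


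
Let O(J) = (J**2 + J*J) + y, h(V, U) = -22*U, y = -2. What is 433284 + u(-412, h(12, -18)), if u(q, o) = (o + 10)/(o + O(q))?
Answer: 73632716447/169941 ≈ 4.3328e+5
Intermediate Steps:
O(J) = -2 + 2*J**2 (O(J) = (J**2 + J*J) - 2 = (J**2 + J**2) - 2 = 2*J**2 - 2 = -2 + 2*J**2)
u(q, o) = (10 + o)/(-2 + o + 2*q**2) (u(q, o) = (o + 10)/(o + (-2 + 2*q**2)) = (10 + o)/(-2 + o + 2*q**2))
433284 + u(-412, h(12, -18)) = 433284 + (10 - 22*(-18))/(-2 - 22*(-18) + 2*(-412)**2) = 433284 + (10 + 396)/(-2 + 396 + 2*169744) = 433284 + 406/(-2 + 396 + 339488) = 433284 + 406/339882 = 433284 + (1/339882)*406 = 433284 + 203/169941 = 73632716447/169941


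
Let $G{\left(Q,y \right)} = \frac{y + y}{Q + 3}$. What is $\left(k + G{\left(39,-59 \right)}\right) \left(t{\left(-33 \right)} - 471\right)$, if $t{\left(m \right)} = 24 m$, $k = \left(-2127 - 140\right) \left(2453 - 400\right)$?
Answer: $\frac{41147373830}{7} \approx 5.8782 \cdot 10^{9}$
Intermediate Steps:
$k = -4654151$ ($k = \left(-2267\right) 2053 = -4654151$)
$G{\left(Q,y \right)} = \frac{2 y}{3 + Q}$
$\left(k + G{\left(39,-59 \right)}\right) \left(t{\left(-33 \right)} - 471\right) = \left(-4654151 + 2 \left(-59\right) \frac{1}{3 + 39}\right) \left(24 \left(-33\right) - 471\right) = \left(-4654151 + 2 \left(-59\right) \frac{1}{42}\right) \left(-792 - 471\right) = \left(-4654151 + 2 \left(-59\right) \frac{1}{42}\right) \left(-1263\right) = \left(-4654151 - \frac{59}{21}\right) \left(-1263\right) = \left(- \frac{97737230}{21}\right) \left(-1263\right) = \frac{41147373830}{7}$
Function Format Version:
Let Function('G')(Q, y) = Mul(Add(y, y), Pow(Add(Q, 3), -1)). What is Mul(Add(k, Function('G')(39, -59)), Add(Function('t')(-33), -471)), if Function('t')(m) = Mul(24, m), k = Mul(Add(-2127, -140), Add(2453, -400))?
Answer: Rational(41147373830, 7) ≈ 5.8782e+9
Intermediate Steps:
k = -4654151 (k = Mul(-2267, 2053) = -4654151)
Function('G')(Q, y) = Mul(2, y, Pow(Add(3, Q), -1)) (Function('G')(Q, y) = Mul(Mul(2, y), Pow(Add(3, Q), -1)) = Mul(2, y, Pow(Add(3, Q), -1)))
Mul(Add(k, Function('G')(39, -59)), Add(Function('t')(-33), -471)) = Mul(Add(-4654151, Mul(2, -59, Pow(Add(3, 39), -1))), Add(Mul(24, -33), -471)) = Mul(Add(-4654151, Mul(2, -59, Pow(42, -1))), Add(-792, -471)) = Mul(Add(-4654151, Mul(2, -59, Rational(1, 42))), -1263) = Mul(Add(-4654151, Rational(-59, 21)), -1263) = Mul(Rational(-97737230, 21), -1263) = Rational(41147373830, 7)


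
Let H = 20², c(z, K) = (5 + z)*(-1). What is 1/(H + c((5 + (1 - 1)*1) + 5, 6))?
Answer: 1/385 ≈ 0.0025974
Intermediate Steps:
c(z, K) = -5 - z
H = 400
1/(H + c((5 + (1 - 1)*1) + 5, 6)) = 1/(400 + (-5 - ((5 + (1 - 1)*1) + 5))) = 1/(400 + (-5 - ((5 + 0*1) + 5))) = 1/(400 + (-5 - ((5 + 0) + 5))) = 1/(400 + (-5 - (5 + 5))) = 1/(400 + (-5 - 1*10)) = 1/(400 + (-5 - 10)) = 1/(400 - 15) = 1/385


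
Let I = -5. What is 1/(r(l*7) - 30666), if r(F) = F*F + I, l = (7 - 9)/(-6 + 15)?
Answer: -81/2484155 ≈ -3.2607e-5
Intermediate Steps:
l = -2/9 ≈ -0.22222
r(F) = -5 + F**2 (r(F) = F*F - 5 = F**2 - 5 = -5 + F**2)
1/(r(l*7) - 30666) = 1/((-5 + (-2/9*7)**2) - 30666) = 1/((-5 + (-14/9)**2) - 30666) = 1/((-5 + 196/81) - 30666) = 1/(-209/81 - 30666) = 1/(-2484155/81) = -81/2484155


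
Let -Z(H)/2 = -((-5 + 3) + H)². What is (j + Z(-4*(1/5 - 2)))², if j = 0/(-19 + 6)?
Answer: 1827904/625 ≈ 2924.6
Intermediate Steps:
j = 0 (j = 0/(-13) = 0*(-1/13) = 0)
Z(H) = 2*(-2 + H)² (Z(H) = -(-2)*((-5 + 3) + H)² = -(-2)*(-2 + H)² = 2*(-2 + H)²)
(j + Z(-4*(1/5 - 2)))² = (0 + 2*(-2 - 4*(1/5 - 2))²)² = (0 + 2*(-2 - 4*(⅕ - 2))²)² = (0 + 2*(-2 - 4*(-9/5))²)² = (0 + 2*(-2 + 36/5)²)² = (0 + 2*(26/5)²)² = (0 + 2*(676/25))² = (0 + 1352/25)² = (1352/25)² = 1827904/625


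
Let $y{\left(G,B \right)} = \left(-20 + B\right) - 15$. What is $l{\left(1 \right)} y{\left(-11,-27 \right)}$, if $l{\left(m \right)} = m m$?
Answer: $-62$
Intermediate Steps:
$y{\left(G,B \right)} = -35 + B$
$l{\left(m \right)} = m^{2}$
$l{\left(1 \right)} y{\left(-11,-27 \right)} = 1^{2} \left(-35 - 27\right) = 1 \left(-62\right) = -62$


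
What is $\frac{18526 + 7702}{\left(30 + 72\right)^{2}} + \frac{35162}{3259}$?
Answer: $\frac{112825625}{8476659} \approx 13.31$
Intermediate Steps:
$\frac{18526 + 7702}{\left(30 + 72\right)^{2}} + \frac{35162}{3259} = \frac{26228}{102^{2}} + 35162 \cdot \frac{1}{3259} = \frac{26228}{10404} + \frac{35162}{3259} = 26228 \cdot \frac{1}{10404} + \frac{35162}{3259} = \frac{6557}{2601} + \frac{35162}{3259} = \frac{112825625}{8476659}$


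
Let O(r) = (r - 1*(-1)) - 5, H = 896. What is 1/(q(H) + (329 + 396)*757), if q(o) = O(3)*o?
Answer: 1/547929 ≈ 1.8251e-6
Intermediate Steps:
O(r) = -4 + r (O(r) = (r + 1) - 5 = (1 + r) - 5 = -4 + r)
q(o) = -o (q(o) = (-4 + 3)*o = -o)
1/(q(H) + (329 + 396)*757) = 1/(-1*896 + (329 + 396)*757) = 1/(-896 + 725*757) = 1/(-896 + 548825) = 1/547929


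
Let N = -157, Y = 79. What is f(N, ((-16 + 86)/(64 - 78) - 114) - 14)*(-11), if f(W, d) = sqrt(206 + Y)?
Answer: -11*sqrt(285) ≈ -185.70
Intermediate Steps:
f(W, d) = sqrt(285) (f(W, d) = sqrt(206 + 79) = sqrt(285))
f(N, ((-16 + 86)/(64 - 78) - 114) - 14)*(-11) = sqrt(285)*(-11) = -11*sqrt(285)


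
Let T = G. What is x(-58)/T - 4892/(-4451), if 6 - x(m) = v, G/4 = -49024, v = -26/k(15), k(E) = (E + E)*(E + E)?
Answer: 431673658837/392770483200 ≈ 1.0990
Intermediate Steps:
k(E) = 4*E² (k(E) = (2*E)*(2*E) = 4*E²)
v = -13/450 (v = -26/(4*15²) = -26/(4*225) = -26/900 = -26*1/900 = -13/450 ≈ -0.028889)
G = -196096 (G = 4*(-49024) = -196096)
T = -196096
x(m) = 2713/450 (x(m) = 6 - 1*(-13/450) = 6 + 13/450 = 2713/450)
x(-58)/T - 4892/(-4451) = (2713/450)/(-196096) - 4892/(-4451) = (2713/450)*(-1/196096) - 4892*(-1/4451) = -2713/88243200 + 4892/4451 = 431673658837/392770483200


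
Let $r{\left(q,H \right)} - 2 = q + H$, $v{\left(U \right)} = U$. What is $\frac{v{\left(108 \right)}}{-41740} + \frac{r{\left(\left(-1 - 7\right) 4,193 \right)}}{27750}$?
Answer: $\frac{190331}{57914250} \approx 0.0032864$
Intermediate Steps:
$r{\left(q,H \right)} = 2 + H + q$ ($r{\left(q,H \right)} = 2 + \left(q + H\right) = 2 + \left(H + q\right) = 2 + H + q$)
$\frac{v{\left(108 \right)}}{-41740} + \frac{r{\left(\left(-1 - 7\right) 4,193 \right)}}{27750} = \frac{108}{-41740} + \frac{2 + 193 + \left(-1 - 7\right) 4}{27750} = 108 \left(- \frac{1}{41740}\right) + \left(2 + 193 - 32\right) \frac{1}{27750} = - \frac{27}{10435} + \left(2 + 193 - 32\right) \frac{1}{27750} = - \frac{27}{10435} + 163 \cdot \frac{1}{27750} = - \frac{27}{10435} + \frac{163}{27750} = \frac{190331}{57914250}$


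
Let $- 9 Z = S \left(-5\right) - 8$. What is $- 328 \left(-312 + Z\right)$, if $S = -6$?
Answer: $\frac{928240}{9} \approx 1.0314 \cdot 10^{5}$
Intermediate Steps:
$Z = - \frac{22}{9}$ ($Z = - \frac{\left(-6\right) \left(-5\right) - 8}{9} = - \frac{30 - 8}{9} = \left(- \frac{1}{9}\right) 22 = - \frac{22}{9} \approx -2.4444$)
$- 328 \left(-312 + Z\right) = - 328 \left(-312 - \frac{22}{9}\right) = \left(-328\right) \left(- \frac{2830}{9}\right) = \frac{928240}{9}$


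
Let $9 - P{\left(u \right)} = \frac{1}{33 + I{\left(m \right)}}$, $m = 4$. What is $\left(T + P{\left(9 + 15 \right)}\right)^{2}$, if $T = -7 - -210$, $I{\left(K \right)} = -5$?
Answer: $\frac{35224225}{784} \approx 44929.0$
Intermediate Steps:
$P{\left(u \right)} = \frac{251}{28}$ ($P{\left(u \right)} = 9 - \frac{1}{33 - 5} = 9 - \frac{1}{28} = \frac{251}{28}$)
$T = 203$ ($T = -7 + 210 = 203$)
$\left(T + P{\left(9 + 15 \right)}\right)^{2} = \left(203 + \frac{251}{28}\right)^{2} = \left(\frac{5935}{28}\right)^{2} = \frac{35224225}{784}$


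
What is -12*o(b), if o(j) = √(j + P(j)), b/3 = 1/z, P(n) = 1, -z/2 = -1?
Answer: -6*√10 ≈ -18.974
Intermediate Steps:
z = 2 (z = -2*(-1) = 2)
b = 3/2 ≈ 1.5000
o(j) = √(1 + j) (o(j) = √(j + 1) = √(1 + j))
-12*o(b) = -12*√(1 + 3/2) = -6*√10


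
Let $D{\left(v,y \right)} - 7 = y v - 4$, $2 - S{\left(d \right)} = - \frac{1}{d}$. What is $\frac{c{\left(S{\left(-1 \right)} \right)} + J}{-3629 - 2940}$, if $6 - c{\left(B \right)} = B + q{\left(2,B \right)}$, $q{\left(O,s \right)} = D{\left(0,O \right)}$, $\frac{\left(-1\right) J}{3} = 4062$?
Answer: $\frac{12184}{6569} \approx 1.8548$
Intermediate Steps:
$J = -12186$ ($J = \left(-3\right) 4062 = -12186$)
$S{\left(d \right)} = 2 + \frac{1}{d}$ ($S{\left(d \right)} = 2 - - \frac{1}{d} = 2 + \frac{1}{d}$)
$D{\left(v,y \right)} = 3 + v y$ ($D{\left(v,y \right)} = 7 + \left(y v - 4\right) = 7 + \left(v y - 4\right) = 7 + \left(-4 + v y\right) = 3 + v y$)
$q{\left(O,s \right)} = 3$ ($q{\left(O,s \right)} = 3 + 0 O = 3 + 0 = 3$)
$c{\left(B \right)} = 3 - B$ ($c{\left(B \right)} = 6 - \left(B + 3\right) = 6 - \left(3 + B\right) = 3 - B$)
$\frac{c{\left(S{\left(-1 \right)} \right)} + J}{-3629 - 2940} = \frac{\left(3 - \left(2 + \frac{1}{-1}\right)\right) - 12186}{-3629 - 2940} = \frac{\left(3 - \left(2 - 1\right)\right) - 12186}{-6569} = \left(\left(3 - 1\right) - 12186\right) \left(- \frac{1}{6569}\right) = \left(2 - 12186\right) \left(- \frac{1}{6569}\right) = \left(-12184\right) \left(- \frac{1}{6569}\right) = \frac{12184}{6569}$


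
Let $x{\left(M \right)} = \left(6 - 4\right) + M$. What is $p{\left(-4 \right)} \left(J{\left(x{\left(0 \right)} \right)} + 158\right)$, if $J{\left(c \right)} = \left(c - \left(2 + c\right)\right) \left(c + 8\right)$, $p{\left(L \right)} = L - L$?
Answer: $0$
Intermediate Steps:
$p{\left(L \right)} = 0$
$x{\left(M \right)} = 2 + M$
$J{\left(c \right)} = -16 - 2 c$ ($J{\left(c \right)} = - 2 \left(8 + c\right) = -16 - 2 c$)
$p{\left(-4 \right)} \left(J{\left(x{\left(0 \right)} \right)} + 158\right) = 0 \left(\left(-16 - 2 \left(2 + 0\right)\right) + 158\right) = 0 \left(\left(-16 - 4\right) + 158\right) = 0 \left(-20 + 158\right) = 0 \cdot 138 = 0$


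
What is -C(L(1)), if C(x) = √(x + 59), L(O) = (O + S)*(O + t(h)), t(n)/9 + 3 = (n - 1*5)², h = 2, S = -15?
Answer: -3*I*√79 ≈ -26.665*I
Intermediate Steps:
t(n) = -27 + 9*(-5 + n)² (t(n) = -27 + 9*(n - 1*5)² = -27 + 9*(n - 5)² = -27 + 9*(-5 + n)²)
L(O) = (-15 + O)*(54 + O) (L(O) = (O - 15)*(O + (-27 + 9*(-5 + 2)²)) = (-15 + O)*(O + (-27 + 9*(-3)²)) = (-15 + O)*(O + (-27 + 9*9)) = (-15 + O)*(O + (-27 + 81)) = (-15 + O)*(O + 54) = (-15 + O)*(54 + O))
C(x) = √(59 + x)
-C(L(1)) = -√(59 + (-810 + 1² + 39*1)) = -√(59 + (-810 + 1 + 39)) = -√(59 - 770) = -√(-711) = -3*I*√79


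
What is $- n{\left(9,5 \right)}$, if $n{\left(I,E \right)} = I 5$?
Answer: $-45$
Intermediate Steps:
$n{\left(I,E \right)} = 5 I$
$- n{\left(9,5 \right)} = - 5 \cdot 9 = \left(-1\right) 45 = -45$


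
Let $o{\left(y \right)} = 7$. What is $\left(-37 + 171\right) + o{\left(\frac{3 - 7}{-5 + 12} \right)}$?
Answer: $141$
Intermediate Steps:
$\left(-37 + 171\right) + o{\left(\frac{3 - 7}{-5 + 12} \right)} = \left(-37 + 171\right) + 7 = 134 + 7 = 141$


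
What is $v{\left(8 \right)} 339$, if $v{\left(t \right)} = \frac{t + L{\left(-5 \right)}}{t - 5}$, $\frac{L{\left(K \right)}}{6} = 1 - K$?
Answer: $4972$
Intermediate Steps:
$L{\left(K \right)} = 6 - 6 K$ ($L{\left(K \right)} = 6 \left(1 - K\right) = 6 - 6 K$)
$v{\left(t \right)} = \frac{36 + t}{-5 + t}$ ($v{\left(t \right)} = \frac{t + \left(6 - -30\right)}{t - 5} = \frac{t + \left(6 + 30\right)}{-5 + t} = \frac{t + 36}{-5 + t} = \frac{36 + t}{-5 + t}$)
$v{\left(8 \right)} 339 = \frac{36 + 8}{-5 + 8} \cdot 339 = \frac{1}{3} \cdot 44 \cdot 339 = \frac{44}{3} \cdot 339 = 4972$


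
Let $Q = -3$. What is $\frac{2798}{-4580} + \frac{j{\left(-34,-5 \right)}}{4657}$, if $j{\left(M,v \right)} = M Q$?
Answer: $- \frac{6281563}{10664530} \approx -0.58901$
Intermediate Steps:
$j{\left(M,v \right)} = - 3 M$ ($j{\left(M,v \right)} = M \left(-3\right) = - 3 M$)
$\frac{2798}{-4580} + \frac{j{\left(-34,-5 \right)}}{4657} = \frac{2798}{-4580} + \frac{\left(-3\right) \left(-34\right)}{4657} = 2798 \left(- \frac{1}{4580}\right) + 102 \cdot \frac{1}{4657} = - \frac{1399}{2290} + \frac{102}{4657} = - \frac{6281563}{10664530}$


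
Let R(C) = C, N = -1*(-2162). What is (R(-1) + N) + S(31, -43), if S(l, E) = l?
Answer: 2192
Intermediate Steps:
N = 2162
(R(-1) + N) + S(31, -43) = (-1 + 2162) + 31 = 2161 + 31 = 2192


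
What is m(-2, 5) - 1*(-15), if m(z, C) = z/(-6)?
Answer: 46/3 ≈ 15.333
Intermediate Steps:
m(z, C) = -z/6 (m(z, C) = z*(-⅙) = -z/6)
m(-2, 5) - 1*(-15) = -⅙*(-2) - 1*(-15) = ⅓ + 15 = 46/3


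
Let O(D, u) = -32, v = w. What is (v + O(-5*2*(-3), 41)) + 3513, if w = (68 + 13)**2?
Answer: 10042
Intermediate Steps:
w = 6561 (w = 81**2 = 6561)
v = 6561
(v + O(-5*2*(-3), 41)) + 3513 = (6561 - 32) + 3513 = 6529 + 3513 = 10042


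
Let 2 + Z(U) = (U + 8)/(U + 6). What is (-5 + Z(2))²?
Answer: 529/16 ≈ 33.063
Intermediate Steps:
Z(U) = -2 + (8 + U)/(6 + U) (Z(U) = -2 + (U + 8)/(U + 6) = -2 + (8 + U)/(6 + U))
(-5 + Z(2))² = (-5 + (-4 - 1*2)/(6 + 2))² = (-5 + (-4 - 2)/8)² = (-5 + (⅛)*(-6))² = (-5 - ¾)² = (-23/4)² = 529/16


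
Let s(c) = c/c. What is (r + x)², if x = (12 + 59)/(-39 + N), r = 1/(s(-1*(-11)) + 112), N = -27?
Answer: 63313849/55621764 ≈ 1.1383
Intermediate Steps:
s(c) = 1
r = 1/113 (r = 1/(1 + 112) = 1/113 ≈ 0.0088496)
x = -71/66 (x = (12 + 59)/(-39 - 27) = 71/(-66) = 71*(-1/66) = -71/66 ≈ -1.0758)
(r + x)² = (1/113 - 71/66)² = (-7957/7458)² = 63313849/55621764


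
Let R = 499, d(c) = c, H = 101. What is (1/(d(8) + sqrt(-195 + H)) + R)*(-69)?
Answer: 69*(-499*sqrt(94) + 3993*I)/(sqrt(94) - 8*I) ≈ -34435.0 + 4.234*I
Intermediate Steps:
(1/(d(8) + sqrt(-195 + H)) + R)*(-69) = (1/(8 + sqrt(-195 + 101)) + 499)*(-69) = (1/(8 + sqrt(-94)) + 499)*(-69) = (1/(8 + I*sqrt(94)) + 499)*(-69) = (499 + 1/(8 + I*sqrt(94)))*(-69) = -34431 - 69/(8 + I*sqrt(94))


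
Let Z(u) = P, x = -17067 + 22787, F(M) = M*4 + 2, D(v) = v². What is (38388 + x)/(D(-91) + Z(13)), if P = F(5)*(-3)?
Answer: 44108/8215 ≈ 5.3692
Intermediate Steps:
F(M) = 2 + 4*M (F(M) = 4*M + 2 = 2 + 4*M)
x = 5720
P = -66 (P = (2 + 4*5)*(-3) = (2 + 20)*(-3) = 22*(-3) = -66)
Z(u) = -66
(38388 + x)/(D(-91) + Z(13)) = (38388 + 5720)/((-91)² - 66) = 44108/(8281 - 66) = 44108/8215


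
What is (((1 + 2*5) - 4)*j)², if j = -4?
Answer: 784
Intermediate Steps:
(((1 + 2*5) - 4)*j)² = (((1 + 2*5) - 4)*(-4))² = (((1 + 10) - 4)*(-4))² = ((11 - 4)*(-4))² = (7*(-4))² = (-28)² = 784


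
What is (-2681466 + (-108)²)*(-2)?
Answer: 5339604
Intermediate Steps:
(-2681466 + (-108)²)*(-2) = (-2681466 + 11664)*(-2) = -2669802*(-2) = 5339604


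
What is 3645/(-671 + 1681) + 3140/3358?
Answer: 1541131/339158 ≈ 4.5440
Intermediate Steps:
3645/(-671 + 1681) + 3140/3358 = 3645/1010 + 3140*(1/3358) = 3645*(1/1010) + 1570/1679 = 729/202 + 1570/1679 = 1541131/339158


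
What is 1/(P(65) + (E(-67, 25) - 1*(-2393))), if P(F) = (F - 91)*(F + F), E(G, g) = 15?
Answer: -1/972 ≈ -0.0010288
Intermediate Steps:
P(F) = 2*F*(-91 + F) (P(F) = (-91 + F)*(2*F) = 2*F*(-91 + F))
1/(P(65) + (E(-67, 25) - 1*(-2393))) = 1/(2*65*(-91 + 65) + (15 - 1*(-2393))) = 1/(2*65*(-26) + (15 + 2393)) = 1/(-3380 + 2408) = 1/(-972) = -1/972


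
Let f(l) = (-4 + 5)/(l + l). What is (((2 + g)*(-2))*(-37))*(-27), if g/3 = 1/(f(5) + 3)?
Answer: -183816/31 ≈ -5929.5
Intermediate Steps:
f(l) = 1/(2*l)
g = 30/31 (g = 3/((½)/5 + 3) = 3/((½)*(⅕) + 3) = 3/(⅒ + 3) = 3/(31/10) = 3*(10/31) = 30/31 ≈ 0.96774)
(((2 + g)*(-2))*(-37))*(-27) = (((2 + 30/31)*(-2))*(-37))*(-27) = (((92/31)*(-2))*(-37))*(-27) = -184/31*(-37)*(-27) = (6808/31)*(-27) = -183816/31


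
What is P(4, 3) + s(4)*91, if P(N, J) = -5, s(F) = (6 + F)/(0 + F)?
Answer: 445/2 ≈ 222.50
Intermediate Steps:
s(F) = (6 + F)/F
P(4, 3) + s(4)*91 = -5 + ((6 + 4)/4)*91 = -5 + ((1/4)*10)*91 = -5 + (5/2)*91 = -5 + 455/2 = 445/2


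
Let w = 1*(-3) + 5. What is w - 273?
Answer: -271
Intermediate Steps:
w = 2 (w = -3 + 5 = 2)
w - 273 = 2 - 273 = -271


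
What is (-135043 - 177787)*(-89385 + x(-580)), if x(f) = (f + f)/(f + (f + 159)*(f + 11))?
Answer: 6682125513736750/238969 ≈ 2.7962e+10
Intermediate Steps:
x(f) = 2*f/(f + (11 + f)*(159 + f)) (x(f) = (2*f)/(f + (159 + f)*(11 + f)) = (2*f)/(f + (11 + f)*(159 + f)) = 2*f/(f + (11 + f)*(159 + f)))
(-135043 - 177787)*(-89385 + x(-580)) = (-135043 - 177787)*(-89385 + 2*(-580)/(1749 + (-580)² + 171*(-580))) = -312830*(-89385 + 2*(-580)/(1749 + 336400 - 99180)) = -312830*(-89385 + 2*(-580)/238969) = -312830*(-89385 + 2*(-580)*(1/238969)) = -312830*(-89385 - 1160/238969) = -312830*(-21360245225/238969) = 6682125513736750/238969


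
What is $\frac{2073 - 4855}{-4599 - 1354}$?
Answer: $\frac{2782}{5953} \approx 0.46733$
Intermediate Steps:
$\frac{2073 - 4855}{-4599 - 1354} = - \frac{2782}{-5953} = \left(-2782\right) \left(- \frac{1}{5953}\right) = \frac{2782}{5953}$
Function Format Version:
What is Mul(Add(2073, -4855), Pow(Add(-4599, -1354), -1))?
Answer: Rational(2782, 5953) ≈ 0.46733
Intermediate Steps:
Mul(Add(2073, -4855), Pow(Add(-4599, -1354), -1)) = Mul(-2782, Pow(-5953, -1)) = Mul(-2782, Rational(-1, 5953)) = Rational(2782, 5953)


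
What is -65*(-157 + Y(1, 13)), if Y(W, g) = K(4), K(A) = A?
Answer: 9945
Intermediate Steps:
Y(W, g) = 4
-65*(-157 + Y(1, 13)) = -65*(-157 + 4) = -65*(-153) = 9945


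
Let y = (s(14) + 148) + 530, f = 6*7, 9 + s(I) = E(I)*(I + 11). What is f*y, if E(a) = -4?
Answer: 23898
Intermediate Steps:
s(I) = -53 - 4*I (s(I) = -9 - 4*(I + 11) = -9 - 4*(11 + I) = -9 + (-44 - 4*I) = -53 - 4*I)
f = 42
y = 569 (y = ((-53 - 4*14) + 148) + 530 = ((-53 - 56) + 148) + 530 = (-109 + 148) + 530 = 39 + 530 = 569)
f*y = 42*569 = 23898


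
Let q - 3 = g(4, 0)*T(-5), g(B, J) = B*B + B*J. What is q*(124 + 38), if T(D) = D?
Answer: -12474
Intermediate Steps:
g(B, J) = B² + B*J
q = -77 (q = 3 + (4*(4 + 0))*(-5) = 3 + (4*4)*(-5) = 3 + 16*(-5) = 3 - 80 = -77)
q*(124 + 38) = -77*(124 + 38) = -77*162 = -12474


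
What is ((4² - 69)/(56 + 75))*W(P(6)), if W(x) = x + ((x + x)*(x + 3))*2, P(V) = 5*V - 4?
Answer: -161226/131 ≈ -1230.7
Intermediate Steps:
P(V) = -4 + 5*V
W(x) = x + 4*x*(3 + x) (W(x) = x + ((2*x)*(3 + x))*2 = x + (2*x*(3 + x))*2 = x + 4*x*(3 + x))
((4² - 69)/(56 + 75))*W(P(6)) = ((4² - 69)/(56 + 75))*((-4 + 5*6)*(13 + 4*(-4 + 5*6))) = ((16 - 69)/131)*((-4 + 30)*(13 + 4*(-4 + 30))) = (-53*1/131)*(26*(13 + 4*26)) = -1378*(13 + 104)/131 = -1378*117/131 = -53/131*3042 = -161226/131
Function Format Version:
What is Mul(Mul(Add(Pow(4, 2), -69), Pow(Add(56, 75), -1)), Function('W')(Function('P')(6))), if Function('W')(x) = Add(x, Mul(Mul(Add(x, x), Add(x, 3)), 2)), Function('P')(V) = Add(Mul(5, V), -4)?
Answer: Rational(-161226, 131) ≈ -1230.7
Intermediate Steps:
Function('P')(V) = Add(-4, Mul(5, V))
Function('W')(x) = Add(x, Mul(4, x, Add(3, x))) (Function('W')(x) = Add(x, Mul(Mul(Mul(2, x), Add(3, x)), 2)) = Add(x, Mul(Mul(2, x, Add(3, x)), 2)) = Add(x, Mul(4, x, Add(3, x))))
Mul(Mul(Add(Pow(4, 2), -69), Pow(Add(56, 75), -1)), Function('W')(Function('P')(6))) = Mul(Mul(Add(Pow(4, 2), -69), Pow(Add(56, 75), -1)), Mul(Add(-4, Mul(5, 6)), Add(13, Mul(4, Add(-4, Mul(5, 6)))))) = Mul(Mul(Add(16, -69), Pow(131, -1)), Mul(Add(-4, 30), Add(13, Mul(4, Add(-4, 30))))) = Mul(Mul(-53, Rational(1, 131)), Mul(26, Add(13, Mul(4, 26)))) = Mul(Rational(-53, 131), Mul(26, Add(13, 104))) = Mul(Rational(-53, 131), Mul(26, 117)) = Mul(Rational(-53, 131), 3042) = Rational(-161226, 131)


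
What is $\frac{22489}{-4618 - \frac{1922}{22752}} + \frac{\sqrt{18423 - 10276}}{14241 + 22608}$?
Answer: $- \frac{255834864}{52535329} + \frac{\sqrt{8147}}{36849} \approx -4.8673$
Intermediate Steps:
$\frac{22489}{-4618 - \frac{1922}{22752}} + \frac{\sqrt{18423 - 10276}}{14241 + 22608} = \frac{22489}{-4618 - \frac{961}{11376}} + \frac{\sqrt{8147}}{36849} = \frac{22489}{-4618 - \frac{961}{11376}} + \sqrt{8147} \cdot \frac{1}{36849} = \frac{22489}{- \frac{52535329}{11376}} + \frac{\sqrt{8147}}{36849} = 22489 \left(- \frac{11376}{52535329}\right) + \frac{\sqrt{8147}}{36849} = - \frac{255834864}{52535329} + \frac{\sqrt{8147}}{36849}$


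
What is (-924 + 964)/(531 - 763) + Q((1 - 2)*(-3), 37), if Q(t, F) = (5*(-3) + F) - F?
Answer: -440/29 ≈ -15.172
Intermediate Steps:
Q(t, F) = -15 (Q(t, F) = (-15 + F) - F = -15)
(-924 + 964)/(531 - 763) + Q((1 - 2)*(-3), 37) = (-924 + 964)/(531 - 763) - 15 = 40/(-232) - 15 = 40*(-1/232) - 15 = -5/29 - 15 = -440/29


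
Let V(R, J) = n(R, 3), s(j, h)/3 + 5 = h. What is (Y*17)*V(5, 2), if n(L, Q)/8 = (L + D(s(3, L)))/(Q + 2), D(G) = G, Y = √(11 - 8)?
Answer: 136*√3 ≈ 235.56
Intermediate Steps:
s(j, h) = -15 + 3*h
Y = √3 ≈ 1.7320
n(L, Q) = 8*(-15 + 4*L)/(2 + Q) (n(L, Q) = 8*((L + (-15 + 3*L))/(Q + 2)) = 8*((-15 + 4*L)/(2 + Q)) = 8*(-15 + 4*L)/(2 + Q))
V(R, J) = -24 + 32*R/5 (V(R, J) = 8*(-15 + 4*R)/(2 + 3) = 8*(-15 + 4*R)/5 = 8*(⅕)*(-15 + 4*R) = -24 + 32*R/5)
(Y*17)*V(5, 2) = (√3*17)*(-24 + (32/5)*5) = (17*√3)*(-24 + 32) = (17*√3)*8 = 136*√3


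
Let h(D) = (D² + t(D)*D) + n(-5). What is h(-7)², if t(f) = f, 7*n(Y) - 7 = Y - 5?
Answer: 466489/49 ≈ 9520.2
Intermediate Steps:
n(Y) = 2/7 + Y/7 (n(Y) = 1 + (Y - 5)/7 = 1 + (-5 + Y)/7 = 1 + (-5/7 + Y/7) = 2/7 + Y/7)
h(D) = -3/7 + 2*D² (h(D) = (D² + D*D) + (2/7 + (⅐)*(-5)) = (D² + D²) + (2/7 - 5/7) = 2*D² - 3/7 = -3/7 + 2*D²)
h(-7)² = (-3/7 + 2*(-7)²)² = (-3/7 + 2*49)² = (-3/7 + 98)² = (683/7)² = 466489/49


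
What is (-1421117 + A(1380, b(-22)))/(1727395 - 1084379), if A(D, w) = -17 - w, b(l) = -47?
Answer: -1421087/643016 ≈ -2.2100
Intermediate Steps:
(-1421117 + A(1380, b(-22)))/(1727395 - 1084379) = (-1421117 + (-17 - 1*(-47)))/(1727395 - 1084379) = (-1421117 + (-17 + 47))/643016 = (-1421117 + 30)*(1/643016) = -1421087*1/643016 = -1421087/643016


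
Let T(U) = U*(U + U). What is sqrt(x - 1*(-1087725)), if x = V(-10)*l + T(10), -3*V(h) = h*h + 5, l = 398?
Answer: 13*sqrt(6355) ≈ 1036.3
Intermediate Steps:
V(h) = -5/3 - h**2/3 (V(h) = -(h*h + 5)/3 = -(h**2 + 5)/3 = -(5 + h**2)/3 = -5/3 - h**2/3)
T(U) = 2*U**2 (T(U) = U*(2*U) = 2*U**2)
x = -13730 (x = (-5/3 - 1/3*(-10)**2)*398 + 2*10**2 = (-5/3 - 1/3*100)*398 + 2*100 = (-5/3 - 100/3)*398 + 200 = -35*398 + 200 = -13930 + 200 = -13730)
sqrt(x - 1*(-1087725)) = sqrt(-13730 - 1*(-1087725)) = sqrt(-13730 + 1087725) = sqrt(1073995) = 13*sqrt(6355)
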